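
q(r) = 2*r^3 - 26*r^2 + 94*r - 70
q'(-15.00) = 2224.00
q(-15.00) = -14080.00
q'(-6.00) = 622.00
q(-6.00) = -2002.00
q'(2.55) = 0.42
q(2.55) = 33.80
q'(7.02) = 24.64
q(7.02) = 0.49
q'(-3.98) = 396.00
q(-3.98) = -982.06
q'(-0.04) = 96.09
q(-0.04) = -73.80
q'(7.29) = 33.78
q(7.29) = 8.35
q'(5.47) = -10.91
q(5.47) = -6.43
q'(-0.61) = 127.95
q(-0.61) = -137.47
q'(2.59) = -0.43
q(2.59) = 33.80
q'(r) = 6*r^2 - 52*r + 94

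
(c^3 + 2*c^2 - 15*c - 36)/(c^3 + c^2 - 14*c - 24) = (c + 3)/(c + 2)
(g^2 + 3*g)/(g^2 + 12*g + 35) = g*(g + 3)/(g^2 + 12*g + 35)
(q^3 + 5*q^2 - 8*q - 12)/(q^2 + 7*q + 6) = q - 2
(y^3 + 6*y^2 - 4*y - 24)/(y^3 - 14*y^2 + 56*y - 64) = (y^2 + 8*y + 12)/(y^2 - 12*y + 32)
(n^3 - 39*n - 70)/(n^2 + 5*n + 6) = (n^2 - 2*n - 35)/(n + 3)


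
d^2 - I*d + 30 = (d - 6*I)*(d + 5*I)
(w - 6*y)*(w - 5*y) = w^2 - 11*w*y + 30*y^2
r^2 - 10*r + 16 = (r - 8)*(r - 2)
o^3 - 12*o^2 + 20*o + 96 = (o - 8)*(o - 6)*(o + 2)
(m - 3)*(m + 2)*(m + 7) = m^3 + 6*m^2 - 13*m - 42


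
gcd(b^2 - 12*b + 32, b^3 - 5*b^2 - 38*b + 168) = b - 4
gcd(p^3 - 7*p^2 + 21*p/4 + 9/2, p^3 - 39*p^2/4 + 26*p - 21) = p - 6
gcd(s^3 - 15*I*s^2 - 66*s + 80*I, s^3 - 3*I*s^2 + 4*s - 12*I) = s - 2*I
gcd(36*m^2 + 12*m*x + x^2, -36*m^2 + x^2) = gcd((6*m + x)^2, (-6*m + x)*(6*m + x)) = 6*m + x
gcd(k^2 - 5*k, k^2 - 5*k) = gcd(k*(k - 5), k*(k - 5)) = k^2 - 5*k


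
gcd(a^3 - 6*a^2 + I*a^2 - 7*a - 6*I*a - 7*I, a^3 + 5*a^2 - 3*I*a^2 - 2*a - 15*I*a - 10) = 1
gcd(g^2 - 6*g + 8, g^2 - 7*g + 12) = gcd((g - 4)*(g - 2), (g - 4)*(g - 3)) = g - 4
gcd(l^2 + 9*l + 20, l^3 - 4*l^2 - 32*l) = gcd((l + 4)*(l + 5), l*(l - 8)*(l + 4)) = l + 4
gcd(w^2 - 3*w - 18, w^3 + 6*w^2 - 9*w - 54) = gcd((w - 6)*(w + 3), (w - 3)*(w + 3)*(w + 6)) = w + 3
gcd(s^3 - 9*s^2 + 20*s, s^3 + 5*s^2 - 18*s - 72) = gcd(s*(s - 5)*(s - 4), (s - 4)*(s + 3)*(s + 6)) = s - 4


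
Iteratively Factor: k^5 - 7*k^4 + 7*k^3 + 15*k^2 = (k)*(k^4 - 7*k^3 + 7*k^2 + 15*k) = k*(k - 3)*(k^3 - 4*k^2 - 5*k) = k*(k - 3)*(k + 1)*(k^2 - 5*k) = k^2*(k - 3)*(k + 1)*(k - 5)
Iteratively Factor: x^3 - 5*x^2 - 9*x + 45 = (x - 3)*(x^2 - 2*x - 15) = (x - 3)*(x + 3)*(x - 5)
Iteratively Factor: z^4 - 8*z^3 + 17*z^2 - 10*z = (z - 1)*(z^3 - 7*z^2 + 10*z) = z*(z - 1)*(z^2 - 7*z + 10) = z*(z - 5)*(z - 1)*(z - 2)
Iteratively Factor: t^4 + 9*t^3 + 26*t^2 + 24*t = (t)*(t^3 + 9*t^2 + 26*t + 24) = t*(t + 3)*(t^2 + 6*t + 8) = t*(t + 3)*(t + 4)*(t + 2)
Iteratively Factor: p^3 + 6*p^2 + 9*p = (p + 3)*(p^2 + 3*p) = p*(p + 3)*(p + 3)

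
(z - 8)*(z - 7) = z^2 - 15*z + 56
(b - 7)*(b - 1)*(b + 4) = b^3 - 4*b^2 - 25*b + 28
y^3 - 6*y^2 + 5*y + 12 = (y - 4)*(y - 3)*(y + 1)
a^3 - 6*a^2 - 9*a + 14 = (a - 7)*(a - 1)*(a + 2)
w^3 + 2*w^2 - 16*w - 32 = (w - 4)*(w + 2)*(w + 4)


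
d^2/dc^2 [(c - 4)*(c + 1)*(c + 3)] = 6*c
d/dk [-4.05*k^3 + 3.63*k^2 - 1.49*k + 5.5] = -12.15*k^2 + 7.26*k - 1.49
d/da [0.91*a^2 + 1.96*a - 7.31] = 1.82*a + 1.96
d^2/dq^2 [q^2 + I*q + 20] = 2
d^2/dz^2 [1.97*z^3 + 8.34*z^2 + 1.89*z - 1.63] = 11.82*z + 16.68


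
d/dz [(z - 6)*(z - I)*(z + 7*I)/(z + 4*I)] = (2*z^3 + z^2*(-6 + 18*I) + z*(-48 - 48*I) + 186 + 28*I)/(z^2 + 8*I*z - 16)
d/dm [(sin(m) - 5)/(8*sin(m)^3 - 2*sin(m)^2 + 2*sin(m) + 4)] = (-8*sin(m)^3 + 61*sin(m)^2 - 10*sin(m) + 7)*cos(m)/(2*(4*sin(m)^3 - sin(m)^2 + sin(m) + 2)^2)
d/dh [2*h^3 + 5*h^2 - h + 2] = 6*h^2 + 10*h - 1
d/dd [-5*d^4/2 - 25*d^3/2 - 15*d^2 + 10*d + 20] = -10*d^3 - 75*d^2/2 - 30*d + 10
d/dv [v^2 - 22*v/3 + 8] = 2*v - 22/3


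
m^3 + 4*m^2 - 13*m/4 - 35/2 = (m - 2)*(m + 5/2)*(m + 7/2)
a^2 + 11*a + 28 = (a + 4)*(a + 7)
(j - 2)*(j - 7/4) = j^2 - 15*j/4 + 7/2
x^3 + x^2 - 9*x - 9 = (x - 3)*(x + 1)*(x + 3)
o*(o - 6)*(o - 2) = o^3 - 8*o^2 + 12*o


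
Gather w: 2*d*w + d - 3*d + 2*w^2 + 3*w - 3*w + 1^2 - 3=2*d*w - 2*d + 2*w^2 - 2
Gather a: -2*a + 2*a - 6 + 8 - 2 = 0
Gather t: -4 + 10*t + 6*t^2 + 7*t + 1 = 6*t^2 + 17*t - 3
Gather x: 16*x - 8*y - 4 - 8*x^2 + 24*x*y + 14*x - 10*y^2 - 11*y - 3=-8*x^2 + x*(24*y + 30) - 10*y^2 - 19*y - 7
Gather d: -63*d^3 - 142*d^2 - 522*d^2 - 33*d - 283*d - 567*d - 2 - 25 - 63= -63*d^3 - 664*d^2 - 883*d - 90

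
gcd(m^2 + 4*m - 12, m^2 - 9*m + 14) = m - 2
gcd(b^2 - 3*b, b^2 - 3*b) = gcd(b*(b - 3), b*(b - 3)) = b^2 - 3*b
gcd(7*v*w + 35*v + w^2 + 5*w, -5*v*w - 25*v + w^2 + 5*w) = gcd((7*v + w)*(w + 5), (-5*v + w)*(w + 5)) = w + 5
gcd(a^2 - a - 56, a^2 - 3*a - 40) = a - 8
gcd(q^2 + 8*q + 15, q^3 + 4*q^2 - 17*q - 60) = q^2 + 8*q + 15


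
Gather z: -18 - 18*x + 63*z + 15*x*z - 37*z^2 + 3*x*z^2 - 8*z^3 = -18*x - 8*z^3 + z^2*(3*x - 37) + z*(15*x + 63) - 18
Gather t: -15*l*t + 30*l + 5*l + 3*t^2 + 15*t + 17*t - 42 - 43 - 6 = 35*l + 3*t^2 + t*(32 - 15*l) - 91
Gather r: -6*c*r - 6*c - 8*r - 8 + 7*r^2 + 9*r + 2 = -6*c + 7*r^2 + r*(1 - 6*c) - 6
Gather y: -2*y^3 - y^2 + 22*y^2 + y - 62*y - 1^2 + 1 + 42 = -2*y^3 + 21*y^2 - 61*y + 42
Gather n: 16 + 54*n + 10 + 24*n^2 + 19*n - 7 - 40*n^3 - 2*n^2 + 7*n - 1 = -40*n^3 + 22*n^2 + 80*n + 18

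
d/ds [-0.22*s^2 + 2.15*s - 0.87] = 2.15 - 0.44*s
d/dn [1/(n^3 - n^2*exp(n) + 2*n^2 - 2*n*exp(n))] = (n^2*exp(n) - 3*n^2 + 4*n*exp(n) - 4*n + 2*exp(n))/(n^2*(n^2 - n*exp(n) + 2*n - 2*exp(n))^2)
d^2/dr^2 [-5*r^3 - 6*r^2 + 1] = -30*r - 12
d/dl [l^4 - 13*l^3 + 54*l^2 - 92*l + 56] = 4*l^3 - 39*l^2 + 108*l - 92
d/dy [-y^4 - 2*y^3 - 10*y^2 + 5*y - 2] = -4*y^3 - 6*y^2 - 20*y + 5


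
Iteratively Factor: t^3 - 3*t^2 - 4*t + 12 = (t - 2)*(t^2 - t - 6) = (t - 2)*(t + 2)*(t - 3)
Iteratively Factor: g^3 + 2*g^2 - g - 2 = (g - 1)*(g^2 + 3*g + 2) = (g - 1)*(g + 2)*(g + 1)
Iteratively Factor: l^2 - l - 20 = (l + 4)*(l - 5)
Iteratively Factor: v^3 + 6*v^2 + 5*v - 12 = (v - 1)*(v^2 + 7*v + 12) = (v - 1)*(v + 4)*(v + 3)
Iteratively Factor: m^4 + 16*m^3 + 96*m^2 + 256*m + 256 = (m + 4)*(m^3 + 12*m^2 + 48*m + 64) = (m + 4)^2*(m^2 + 8*m + 16) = (m + 4)^3*(m + 4)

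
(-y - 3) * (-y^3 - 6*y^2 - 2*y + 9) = y^4 + 9*y^3 + 20*y^2 - 3*y - 27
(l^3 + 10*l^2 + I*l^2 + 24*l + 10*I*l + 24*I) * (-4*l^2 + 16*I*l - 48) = -4*l^5 - 40*l^4 + 12*I*l^4 - 160*l^3 + 120*I*l^3 - 640*l^2 + 240*I*l^2 - 1536*l - 480*I*l - 1152*I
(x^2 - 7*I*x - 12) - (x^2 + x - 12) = -x - 7*I*x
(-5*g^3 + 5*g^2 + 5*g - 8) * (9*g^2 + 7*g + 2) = -45*g^5 + 10*g^4 + 70*g^3 - 27*g^2 - 46*g - 16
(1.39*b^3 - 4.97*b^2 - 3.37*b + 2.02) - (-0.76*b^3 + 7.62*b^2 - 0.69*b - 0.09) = 2.15*b^3 - 12.59*b^2 - 2.68*b + 2.11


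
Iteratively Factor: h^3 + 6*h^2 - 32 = (h - 2)*(h^2 + 8*h + 16) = (h - 2)*(h + 4)*(h + 4)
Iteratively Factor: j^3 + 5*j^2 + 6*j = (j + 3)*(j^2 + 2*j) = (j + 2)*(j + 3)*(j)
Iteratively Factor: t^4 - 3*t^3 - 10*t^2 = (t)*(t^3 - 3*t^2 - 10*t) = t*(t - 5)*(t^2 + 2*t) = t*(t - 5)*(t + 2)*(t)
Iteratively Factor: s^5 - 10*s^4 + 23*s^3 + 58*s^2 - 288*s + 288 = (s + 3)*(s^4 - 13*s^3 + 62*s^2 - 128*s + 96) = (s - 3)*(s + 3)*(s^3 - 10*s^2 + 32*s - 32) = (s - 4)*(s - 3)*(s + 3)*(s^2 - 6*s + 8) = (s - 4)^2*(s - 3)*(s + 3)*(s - 2)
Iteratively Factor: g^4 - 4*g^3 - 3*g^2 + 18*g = (g - 3)*(g^3 - g^2 - 6*g) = g*(g - 3)*(g^2 - g - 6) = g*(g - 3)^2*(g + 2)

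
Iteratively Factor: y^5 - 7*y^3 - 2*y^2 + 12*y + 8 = (y + 2)*(y^4 - 2*y^3 - 3*y^2 + 4*y + 4) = (y - 2)*(y + 2)*(y^3 - 3*y - 2) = (y - 2)*(y + 1)*(y + 2)*(y^2 - y - 2) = (y - 2)*(y + 1)^2*(y + 2)*(y - 2)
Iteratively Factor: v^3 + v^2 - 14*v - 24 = (v + 2)*(v^2 - v - 12) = (v + 2)*(v + 3)*(v - 4)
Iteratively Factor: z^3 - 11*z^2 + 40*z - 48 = (z - 4)*(z^2 - 7*z + 12) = (z - 4)^2*(z - 3)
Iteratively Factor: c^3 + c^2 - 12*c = (c - 3)*(c^2 + 4*c) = (c - 3)*(c + 4)*(c)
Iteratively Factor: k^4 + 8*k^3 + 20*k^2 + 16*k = (k + 2)*(k^3 + 6*k^2 + 8*k) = k*(k + 2)*(k^2 + 6*k + 8) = k*(k + 2)^2*(k + 4)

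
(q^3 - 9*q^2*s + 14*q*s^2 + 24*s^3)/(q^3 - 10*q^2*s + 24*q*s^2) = (q + s)/q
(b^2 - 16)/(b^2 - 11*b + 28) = (b + 4)/(b - 7)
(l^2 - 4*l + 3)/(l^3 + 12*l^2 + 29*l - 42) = (l - 3)/(l^2 + 13*l + 42)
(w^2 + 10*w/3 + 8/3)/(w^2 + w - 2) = (w + 4/3)/(w - 1)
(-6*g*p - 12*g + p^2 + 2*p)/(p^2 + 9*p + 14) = (-6*g + p)/(p + 7)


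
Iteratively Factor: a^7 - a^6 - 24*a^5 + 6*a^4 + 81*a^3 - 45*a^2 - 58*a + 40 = (a - 1)*(a^6 - 24*a^4 - 18*a^3 + 63*a^2 + 18*a - 40) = (a - 1)*(a + 1)*(a^5 - a^4 - 23*a^3 + 5*a^2 + 58*a - 40) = (a - 1)*(a + 1)*(a + 2)*(a^4 - 3*a^3 - 17*a^2 + 39*a - 20) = (a - 1)*(a + 1)*(a + 2)*(a + 4)*(a^3 - 7*a^2 + 11*a - 5) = (a - 1)^2*(a + 1)*(a + 2)*(a + 4)*(a^2 - 6*a + 5) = (a - 5)*(a - 1)^2*(a + 1)*(a + 2)*(a + 4)*(a - 1)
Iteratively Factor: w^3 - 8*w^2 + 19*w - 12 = (w - 4)*(w^2 - 4*w + 3) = (w - 4)*(w - 3)*(w - 1)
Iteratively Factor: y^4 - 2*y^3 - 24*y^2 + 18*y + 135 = (y + 3)*(y^3 - 5*y^2 - 9*y + 45) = (y + 3)^2*(y^2 - 8*y + 15) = (y - 5)*(y + 3)^2*(y - 3)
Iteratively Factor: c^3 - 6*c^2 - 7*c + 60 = (c - 4)*(c^2 - 2*c - 15) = (c - 5)*(c - 4)*(c + 3)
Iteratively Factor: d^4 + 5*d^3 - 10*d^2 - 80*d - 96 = (d + 3)*(d^3 + 2*d^2 - 16*d - 32) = (d - 4)*(d + 3)*(d^2 + 6*d + 8) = (d - 4)*(d + 3)*(d + 4)*(d + 2)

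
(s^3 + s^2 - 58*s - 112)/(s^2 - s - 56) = s + 2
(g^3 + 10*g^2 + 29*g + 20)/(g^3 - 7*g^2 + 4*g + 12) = (g^2 + 9*g + 20)/(g^2 - 8*g + 12)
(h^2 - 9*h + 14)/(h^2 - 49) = (h - 2)/(h + 7)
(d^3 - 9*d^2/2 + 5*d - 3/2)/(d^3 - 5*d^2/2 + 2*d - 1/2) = (d - 3)/(d - 1)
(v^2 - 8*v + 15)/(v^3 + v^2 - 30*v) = (v - 3)/(v*(v + 6))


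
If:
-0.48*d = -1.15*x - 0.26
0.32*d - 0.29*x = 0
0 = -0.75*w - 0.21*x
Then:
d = -0.33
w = 0.10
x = -0.36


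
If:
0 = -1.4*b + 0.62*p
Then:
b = 0.442857142857143*p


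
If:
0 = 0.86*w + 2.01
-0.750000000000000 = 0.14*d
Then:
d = -5.36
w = -2.34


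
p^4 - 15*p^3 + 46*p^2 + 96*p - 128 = (p - 8)^2*(p - 1)*(p + 2)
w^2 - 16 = (w - 4)*(w + 4)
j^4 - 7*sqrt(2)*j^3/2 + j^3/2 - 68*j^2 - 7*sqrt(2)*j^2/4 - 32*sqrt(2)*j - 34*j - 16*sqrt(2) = (j + 1/2)*(j - 8*sqrt(2))*(j + sqrt(2)/2)*(j + 4*sqrt(2))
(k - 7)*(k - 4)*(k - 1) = k^3 - 12*k^2 + 39*k - 28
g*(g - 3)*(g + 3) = g^3 - 9*g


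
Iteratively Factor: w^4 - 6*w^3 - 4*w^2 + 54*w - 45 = (w + 3)*(w^3 - 9*w^2 + 23*w - 15) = (w - 1)*(w + 3)*(w^2 - 8*w + 15) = (w - 3)*(w - 1)*(w + 3)*(w - 5)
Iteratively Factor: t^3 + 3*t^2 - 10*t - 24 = (t + 2)*(t^2 + t - 12) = (t + 2)*(t + 4)*(t - 3)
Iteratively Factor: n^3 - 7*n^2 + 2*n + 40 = (n - 4)*(n^2 - 3*n - 10) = (n - 4)*(n + 2)*(n - 5)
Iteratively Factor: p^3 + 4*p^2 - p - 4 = (p - 1)*(p^2 + 5*p + 4) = (p - 1)*(p + 4)*(p + 1)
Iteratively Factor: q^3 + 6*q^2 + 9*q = (q + 3)*(q^2 + 3*q) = (q + 3)^2*(q)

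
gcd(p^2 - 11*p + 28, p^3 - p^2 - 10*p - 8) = p - 4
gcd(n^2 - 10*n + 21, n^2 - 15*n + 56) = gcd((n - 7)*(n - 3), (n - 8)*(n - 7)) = n - 7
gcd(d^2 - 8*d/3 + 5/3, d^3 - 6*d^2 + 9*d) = 1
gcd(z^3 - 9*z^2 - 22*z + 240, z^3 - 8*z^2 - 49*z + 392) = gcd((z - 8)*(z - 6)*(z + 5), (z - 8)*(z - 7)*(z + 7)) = z - 8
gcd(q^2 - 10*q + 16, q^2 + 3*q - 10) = q - 2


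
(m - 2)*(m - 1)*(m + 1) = m^3 - 2*m^2 - m + 2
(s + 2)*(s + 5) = s^2 + 7*s + 10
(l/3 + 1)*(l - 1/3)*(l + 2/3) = l^3/3 + 10*l^2/9 + 7*l/27 - 2/9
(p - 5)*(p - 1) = p^2 - 6*p + 5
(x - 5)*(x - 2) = x^2 - 7*x + 10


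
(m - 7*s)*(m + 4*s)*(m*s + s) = m^3*s - 3*m^2*s^2 + m^2*s - 28*m*s^3 - 3*m*s^2 - 28*s^3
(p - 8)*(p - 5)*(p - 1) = p^3 - 14*p^2 + 53*p - 40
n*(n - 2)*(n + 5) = n^3 + 3*n^2 - 10*n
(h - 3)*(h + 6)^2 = h^3 + 9*h^2 - 108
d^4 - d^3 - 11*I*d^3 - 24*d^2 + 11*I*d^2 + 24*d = d*(d - 1)*(d - 8*I)*(d - 3*I)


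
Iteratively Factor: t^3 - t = (t - 1)*(t^2 + t) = (t - 1)*(t + 1)*(t)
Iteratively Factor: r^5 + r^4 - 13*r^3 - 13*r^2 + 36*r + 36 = (r - 2)*(r^4 + 3*r^3 - 7*r^2 - 27*r - 18) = (r - 3)*(r - 2)*(r^3 + 6*r^2 + 11*r + 6) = (r - 3)*(r - 2)*(r + 3)*(r^2 + 3*r + 2) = (r - 3)*(r - 2)*(r + 2)*(r + 3)*(r + 1)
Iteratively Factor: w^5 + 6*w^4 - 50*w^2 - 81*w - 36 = (w + 1)*(w^4 + 5*w^3 - 5*w^2 - 45*w - 36) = (w - 3)*(w + 1)*(w^3 + 8*w^2 + 19*w + 12) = (w - 3)*(w + 1)*(w + 4)*(w^2 + 4*w + 3) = (w - 3)*(w + 1)*(w + 3)*(w + 4)*(w + 1)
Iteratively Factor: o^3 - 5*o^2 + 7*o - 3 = (o - 1)*(o^2 - 4*o + 3) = (o - 1)^2*(o - 3)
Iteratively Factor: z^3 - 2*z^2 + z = (z - 1)*(z^2 - z) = (z - 1)^2*(z)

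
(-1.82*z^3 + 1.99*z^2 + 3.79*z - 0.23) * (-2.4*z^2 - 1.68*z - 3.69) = 4.368*z^5 - 1.7184*z^4 - 5.7234*z^3 - 13.1583*z^2 - 13.5987*z + 0.8487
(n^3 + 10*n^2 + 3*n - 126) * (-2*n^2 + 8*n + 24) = -2*n^5 - 12*n^4 + 98*n^3 + 516*n^2 - 936*n - 3024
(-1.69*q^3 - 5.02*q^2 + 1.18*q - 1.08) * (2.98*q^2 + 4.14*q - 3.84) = -5.0362*q^5 - 21.9562*q^4 - 10.7768*q^3 + 20.9436*q^2 - 9.0024*q + 4.1472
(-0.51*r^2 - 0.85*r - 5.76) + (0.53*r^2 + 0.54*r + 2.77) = 0.02*r^2 - 0.31*r - 2.99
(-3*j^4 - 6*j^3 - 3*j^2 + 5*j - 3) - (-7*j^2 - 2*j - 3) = -3*j^4 - 6*j^3 + 4*j^2 + 7*j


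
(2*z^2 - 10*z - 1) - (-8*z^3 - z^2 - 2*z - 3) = 8*z^3 + 3*z^2 - 8*z + 2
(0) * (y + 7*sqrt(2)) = 0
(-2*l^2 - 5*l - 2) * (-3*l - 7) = 6*l^3 + 29*l^2 + 41*l + 14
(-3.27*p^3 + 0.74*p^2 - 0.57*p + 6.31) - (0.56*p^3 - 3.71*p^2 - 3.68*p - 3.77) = -3.83*p^3 + 4.45*p^2 + 3.11*p + 10.08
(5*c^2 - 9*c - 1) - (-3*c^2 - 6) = 8*c^2 - 9*c + 5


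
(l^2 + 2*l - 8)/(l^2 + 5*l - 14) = (l + 4)/(l + 7)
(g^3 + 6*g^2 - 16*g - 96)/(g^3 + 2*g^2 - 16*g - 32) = (g + 6)/(g + 2)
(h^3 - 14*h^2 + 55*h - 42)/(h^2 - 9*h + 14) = (h^2 - 7*h + 6)/(h - 2)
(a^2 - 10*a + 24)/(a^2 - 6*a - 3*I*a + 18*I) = (a - 4)/(a - 3*I)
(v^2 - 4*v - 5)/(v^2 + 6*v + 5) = (v - 5)/(v + 5)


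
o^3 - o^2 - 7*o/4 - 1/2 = (o - 2)*(o + 1/2)^2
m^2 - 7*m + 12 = (m - 4)*(m - 3)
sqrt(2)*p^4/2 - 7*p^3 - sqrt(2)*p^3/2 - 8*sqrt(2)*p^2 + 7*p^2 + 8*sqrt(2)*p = p*(p - 1)*(p - 8*sqrt(2))*(sqrt(2)*p/2 + 1)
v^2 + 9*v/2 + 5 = (v + 2)*(v + 5/2)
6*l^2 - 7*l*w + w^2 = (-6*l + w)*(-l + w)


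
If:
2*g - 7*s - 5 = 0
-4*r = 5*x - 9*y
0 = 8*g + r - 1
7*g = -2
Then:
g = -2/7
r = 23/7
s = -39/49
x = 9*y/5 - 92/35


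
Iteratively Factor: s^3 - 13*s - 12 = (s + 1)*(s^2 - s - 12) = (s + 1)*(s + 3)*(s - 4)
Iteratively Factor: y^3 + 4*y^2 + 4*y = (y)*(y^2 + 4*y + 4) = y*(y + 2)*(y + 2)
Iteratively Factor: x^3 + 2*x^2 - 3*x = (x - 1)*(x^2 + 3*x) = (x - 1)*(x + 3)*(x)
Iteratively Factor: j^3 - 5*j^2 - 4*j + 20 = (j - 2)*(j^2 - 3*j - 10) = (j - 2)*(j + 2)*(j - 5)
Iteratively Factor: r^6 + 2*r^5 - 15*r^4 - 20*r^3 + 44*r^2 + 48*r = (r + 1)*(r^5 + r^4 - 16*r^3 - 4*r^2 + 48*r) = (r - 3)*(r + 1)*(r^4 + 4*r^3 - 4*r^2 - 16*r) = (r - 3)*(r + 1)*(r + 2)*(r^3 + 2*r^2 - 8*r) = (r - 3)*(r + 1)*(r + 2)*(r + 4)*(r^2 - 2*r) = r*(r - 3)*(r + 1)*(r + 2)*(r + 4)*(r - 2)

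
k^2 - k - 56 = (k - 8)*(k + 7)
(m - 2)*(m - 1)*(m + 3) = m^3 - 7*m + 6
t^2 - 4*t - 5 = (t - 5)*(t + 1)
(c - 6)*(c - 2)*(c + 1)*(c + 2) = c^4 - 5*c^3 - 10*c^2 + 20*c + 24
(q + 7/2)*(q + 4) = q^2 + 15*q/2 + 14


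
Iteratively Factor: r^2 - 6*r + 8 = (r - 2)*(r - 4)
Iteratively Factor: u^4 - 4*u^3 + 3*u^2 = (u - 1)*(u^3 - 3*u^2) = (u - 3)*(u - 1)*(u^2) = u*(u - 3)*(u - 1)*(u)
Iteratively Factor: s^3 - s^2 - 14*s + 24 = (s + 4)*(s^2 - 5*s + 6) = (s - 3)*(s + 4)*(s - 2)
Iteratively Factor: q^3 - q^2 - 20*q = (q - 5)*(q^2 + 4*q) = q*(q - 5)*(q + 4)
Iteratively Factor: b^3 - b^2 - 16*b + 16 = (b + 4)*(b^2 - 5*b + 4) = (b - 1)*(b + 4)*(b - 4)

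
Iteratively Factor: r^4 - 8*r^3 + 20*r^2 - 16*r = (r - 4)*(r^3 - 4*r^2 + 4*r) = (r - 4)*(r - 2)*(r^2 - 2*r) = r*(r - 4)*(r - 2)*(r - 2)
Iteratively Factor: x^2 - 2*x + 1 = (x - 1)*(x - 1)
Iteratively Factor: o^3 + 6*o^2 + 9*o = (o + 3)*(o^2 + 3*o) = o*(o + 3)*(o + 3)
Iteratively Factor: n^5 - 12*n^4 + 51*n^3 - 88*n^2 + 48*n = (n - 4)*(n^4 - 8*n^3 + 19*n^2 - 12*n) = n*(n - 4)*(n^3 - 8*n^2 + 19*n - 12) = n*(n - 4)^2*(n^2 - 4*n + 3) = n*(n - 4)^2*(n - 1)*(n - 3)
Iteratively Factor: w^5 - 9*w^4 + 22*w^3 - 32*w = (w - 2)*(w^4 - 7*w^3 + 8*w^2 + 16*w) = (w - 4)*(w - 2)*(w^3 - 3*w^2 - 4*w) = w*(w - 4)*(w - 2)*(w^2 - 3*w - 4) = w*(w - 4)*(w - 2)*(w + 1)*(w - 4)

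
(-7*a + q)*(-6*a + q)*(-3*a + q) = -126*a^3 + 81*a^2*q - 16*a*q^2 + q^3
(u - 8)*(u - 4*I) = u^2 - 8*u - 4*I*u + 32*I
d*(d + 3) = d^2 + 3*d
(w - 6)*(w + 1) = w^2 - 5*w - 6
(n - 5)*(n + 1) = n^2 - 4*n - 5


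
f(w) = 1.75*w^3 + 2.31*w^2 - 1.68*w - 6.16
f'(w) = 5.25*w^2 + 4.62*w - 1.68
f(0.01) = -6.18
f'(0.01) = -1.63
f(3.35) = 79.93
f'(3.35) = 72.72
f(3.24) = 72.17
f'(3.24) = 68.40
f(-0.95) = -3.98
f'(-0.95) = -1.33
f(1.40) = 0.82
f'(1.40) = 15.08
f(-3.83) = -64.16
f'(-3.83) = 57.64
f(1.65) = 5.22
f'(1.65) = 20.24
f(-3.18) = -33.73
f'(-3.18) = 36.72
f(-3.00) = -27.58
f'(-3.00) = 31.71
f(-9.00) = -1079.68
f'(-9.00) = 381.99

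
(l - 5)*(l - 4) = l^2 - 9*l + 20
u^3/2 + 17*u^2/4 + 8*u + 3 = (u/2 + 1)*(u + 1/2)*(u + 6)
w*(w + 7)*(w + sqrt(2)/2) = w^3 + sqrt(2)*w^2/2 + 7*w^2 + 7*sqrt(2)*w/2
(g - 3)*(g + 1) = g^2 - 2*g - 3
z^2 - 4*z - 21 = (z - 7)*(z + 3)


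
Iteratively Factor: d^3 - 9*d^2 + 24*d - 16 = (d - 4)*(d^2 - 5*d + 4) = (d - 4)*(d - 1)*(d - 4)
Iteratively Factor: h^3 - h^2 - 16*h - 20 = (h + 2)*(h^2 - 3*h - 10) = (h - 5)*(h + 2)*(h + 2)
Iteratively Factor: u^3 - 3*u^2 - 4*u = (u + 1)*(u^2 - 4*u) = u*(u + 1)*(u - 4)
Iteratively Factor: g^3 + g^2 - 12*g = (g)*(g^2 + g - 12) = g*(g + 4)*(g - 3)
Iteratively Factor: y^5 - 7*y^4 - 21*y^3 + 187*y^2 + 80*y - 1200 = (y - 5)*(y^4 - 2*y^3 - 31*y^2 + 32*y + 240) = (y - 5)^2*(y^3 + 3*y^2 - 16*y - 48) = (y - 5)^2*(y + 3)*(y^2 - 16) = (y - 5)^2*(y + 3)*(y + 4)*(y - 4)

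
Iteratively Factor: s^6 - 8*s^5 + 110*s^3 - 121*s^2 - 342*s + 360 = (s - 3)*(s^5 - 5*s^4 - 15*s^3 + 65*s^2 + 74*s - 120) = (s - 3)*(s - 1)*(s^4 - 4*s^3 - 19*s^2 + 46*s + 120) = (s - 4)*(s - 3)*(s - 1)*(s^3 - 19*s - 30) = (s - 5)*(s - 4)*(s - 3)*(s - 1)*(s^2 + 5*s + 6) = (s - 5)*(s - 4)*(s - 3)*(s - 1)*(s + 2)*(s + 3)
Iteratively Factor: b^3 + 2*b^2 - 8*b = (b)*(b^2 + 2*b - 8) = b*(b - 2)*(b + 4)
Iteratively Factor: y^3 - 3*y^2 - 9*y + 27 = (y - 3)*(y^2 - 9) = (y - 3)*(y + 3)*(y - 3)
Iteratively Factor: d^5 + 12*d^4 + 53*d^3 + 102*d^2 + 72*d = (d)*(d^4 + 12*d^3 + 53*d^2 + 102*d + 72) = d*(d + 3)*(d^3 + 9*d^2 + 26*d + 24) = d*(d + 3)*(d + 4)*(d^2 + 5*d + 6) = d*(d + 3)^2*(d + 4)*(d + 2)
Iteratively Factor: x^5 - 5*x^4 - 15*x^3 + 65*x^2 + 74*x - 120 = (x - 5)*(x^4 - 15*x^2 - 10*x + 24) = (x - 5)*(x + 3)*(x^3 - 3*x^2 - 6*x + 8) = (x - 5)*(x + 2)*(x + 3)*(x^2 - 5*x + 4) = (x - 5)*(x - 4)*(x + 2)*(x + 3)*(x - 1)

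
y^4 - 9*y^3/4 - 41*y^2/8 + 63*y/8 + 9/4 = (y - 3)*(y - 3/2)*(y + 1/4)*(y + 2)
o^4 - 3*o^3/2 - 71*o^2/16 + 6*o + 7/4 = (o - 2)*(o - 7/4)*(o + 1/4)*(o + 2)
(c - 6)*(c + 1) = c^2 - 5*c - 6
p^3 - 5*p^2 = p^2*(p - 5)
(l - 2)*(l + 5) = l^2 + 3*l - 10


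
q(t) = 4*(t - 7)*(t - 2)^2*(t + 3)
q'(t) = 4*(t - 7)*(t - 2)^2 + 4*(t - 7)*(t + 3)*(2*t - 4) + 4*(t - 2)^2*(t + 3)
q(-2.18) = -526.10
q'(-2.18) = -332.55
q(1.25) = -54.98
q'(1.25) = 143.25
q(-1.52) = -624.95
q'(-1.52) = 6.17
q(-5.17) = 5430.61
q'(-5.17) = -4463.63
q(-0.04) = -346.88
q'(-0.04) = 272.17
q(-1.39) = -620.94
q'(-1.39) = 54.67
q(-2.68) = -271.38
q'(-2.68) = -704.05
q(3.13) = -121.17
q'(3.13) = -202.91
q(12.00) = 30000.00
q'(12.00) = 14000.00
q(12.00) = 30000.00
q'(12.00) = 14000.00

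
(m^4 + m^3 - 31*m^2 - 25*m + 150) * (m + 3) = m^5 + 4*m^4 - 28*m^3 - 118*m^2 + 75*m + 450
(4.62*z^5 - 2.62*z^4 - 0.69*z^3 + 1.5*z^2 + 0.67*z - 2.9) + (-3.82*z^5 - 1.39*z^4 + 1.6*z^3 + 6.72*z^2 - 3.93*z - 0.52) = 0.8*z^5 - 4.01*z^4 + 0.91*z^3 + 8.22*z^2 - 3.26*z - 3.42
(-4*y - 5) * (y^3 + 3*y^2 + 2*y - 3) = -4*y^4 - 17*y^3 - 23*y^2 + 2*y + 15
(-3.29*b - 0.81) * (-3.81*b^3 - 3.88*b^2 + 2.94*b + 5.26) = 12.5349*b^4 + 15.8513*b^3 - 6.5298*b^2 - 19.6868*b - 4.2606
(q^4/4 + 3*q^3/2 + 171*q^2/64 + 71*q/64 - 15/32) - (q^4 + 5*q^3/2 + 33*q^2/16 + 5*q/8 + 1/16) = -3*q^4/4 - q^3 + 39*q^2/64 + 31*q/64 - 17/32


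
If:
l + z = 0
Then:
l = -z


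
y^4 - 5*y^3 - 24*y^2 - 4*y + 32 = (y - 8)*(y - 1)*(y + 2)^2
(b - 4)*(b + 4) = b^2 - 16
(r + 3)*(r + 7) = r^2 + 10*r + 21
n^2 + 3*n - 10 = (n - 2)*(n + 5)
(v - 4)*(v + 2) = v^2 - 2*v - 8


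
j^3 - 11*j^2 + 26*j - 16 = (j - 8)*(j - 2)*(j - 1)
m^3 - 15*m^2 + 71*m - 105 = (m - 7)*(m - 5)*(m - 3)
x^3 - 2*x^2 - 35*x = x*(x - 7)*(x + 5)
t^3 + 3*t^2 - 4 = (t - 1)*(t + 2)^2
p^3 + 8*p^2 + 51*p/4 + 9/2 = (p + 1/2)*(p + 3/2)*(p + 6)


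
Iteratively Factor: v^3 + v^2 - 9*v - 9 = (v - 3)*(v^2 + 4*v + 3) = (v - 3)*(v + 3)*(v + 1)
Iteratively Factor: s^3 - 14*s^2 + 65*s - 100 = (s - 5)*(s^2 - 9*s + 20) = (s - 5)*(s - 4)*(s - 5)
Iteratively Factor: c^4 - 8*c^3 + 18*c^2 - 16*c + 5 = (c - 1)*(c^3 - 7*c^2 + 11*c - 5) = (c - 1)^2*(c^2 - 6*c + 5) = (c - 1)^3*(c - 5)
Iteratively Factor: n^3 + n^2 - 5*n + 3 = (n - 1)*(n^2 + 2*n - 3) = (n - 1)*(n + 3)*(n - 1)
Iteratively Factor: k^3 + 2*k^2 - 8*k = (k + 4)*(k^2 - 2*k) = (k - 2)*(k + 4)*(k)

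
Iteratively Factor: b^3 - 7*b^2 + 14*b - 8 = (b - 4)*(b^2 - 3*b + 2) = (b - 4)*(b - 2)*(b - 1)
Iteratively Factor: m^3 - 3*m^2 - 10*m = (m)*(m^2 - 3*m - 10) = m*(m + 2)*(m - 5)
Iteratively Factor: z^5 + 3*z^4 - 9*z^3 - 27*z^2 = (z)*(z^4 + 3*z^3 - 9*z^2 - 27*z) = z*(z + 3)*(z^3 - 9*z) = z^2*(z + 3)*(z^2 - 9) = z^2*(z - 3)*(z + 3)*(z + 3)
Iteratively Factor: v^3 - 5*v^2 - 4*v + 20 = (v - 2)*(v^2 - 3*v - 10) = (v - 5)*(v - 2)*(v + 2)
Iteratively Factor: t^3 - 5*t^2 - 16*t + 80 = (t - 5)*(t^2 - 16) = (t - 5)*(t - 4)*(t + 4)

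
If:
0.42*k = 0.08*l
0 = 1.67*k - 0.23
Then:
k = 0.14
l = 0.72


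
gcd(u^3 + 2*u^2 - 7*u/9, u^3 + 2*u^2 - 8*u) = u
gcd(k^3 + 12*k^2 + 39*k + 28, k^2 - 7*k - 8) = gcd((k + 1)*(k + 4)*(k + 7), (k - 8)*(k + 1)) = k + 1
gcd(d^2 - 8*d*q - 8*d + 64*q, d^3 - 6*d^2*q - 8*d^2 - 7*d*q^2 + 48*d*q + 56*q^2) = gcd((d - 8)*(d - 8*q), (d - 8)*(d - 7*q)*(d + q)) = d - 8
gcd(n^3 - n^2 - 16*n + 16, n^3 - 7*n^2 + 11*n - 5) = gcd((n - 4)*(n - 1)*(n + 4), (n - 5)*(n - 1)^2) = n - 1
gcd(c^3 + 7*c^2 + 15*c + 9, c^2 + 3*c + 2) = c + 1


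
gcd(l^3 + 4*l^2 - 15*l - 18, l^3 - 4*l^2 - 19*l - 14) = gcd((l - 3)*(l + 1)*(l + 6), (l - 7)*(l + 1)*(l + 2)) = l + 1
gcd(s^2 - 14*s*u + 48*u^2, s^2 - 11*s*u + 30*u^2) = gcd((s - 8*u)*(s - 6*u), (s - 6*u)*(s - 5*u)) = s - 6*u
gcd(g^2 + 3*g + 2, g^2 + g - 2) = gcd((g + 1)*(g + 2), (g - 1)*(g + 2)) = g + 2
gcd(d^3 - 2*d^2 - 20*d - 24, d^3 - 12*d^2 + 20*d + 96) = d^2 - 4*d - 12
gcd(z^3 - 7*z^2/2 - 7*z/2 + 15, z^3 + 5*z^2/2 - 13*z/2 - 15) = z^2 - z/2 - 5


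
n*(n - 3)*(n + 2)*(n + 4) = n^4 + 3*n^3 - 10*n^2 - 24*n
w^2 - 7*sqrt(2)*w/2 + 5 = (w - 5*sqrt(2)/2)*(w - sqrt(2))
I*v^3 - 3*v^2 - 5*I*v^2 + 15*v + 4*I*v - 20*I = (v - 5)*(v + 4*I)*(I*v + 1)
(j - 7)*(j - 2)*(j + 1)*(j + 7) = j^4 - j^3 - 51*j^2 + 49*j + 98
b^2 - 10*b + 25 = (b - 5)^2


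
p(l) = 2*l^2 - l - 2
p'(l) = 4*l - 1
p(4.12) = 27.83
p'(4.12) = 15.48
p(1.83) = 2.87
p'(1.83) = 6.32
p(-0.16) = -1.79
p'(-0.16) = -1.64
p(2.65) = 9.40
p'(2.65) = 9.60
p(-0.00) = -2.00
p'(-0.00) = -1.00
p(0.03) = -2.03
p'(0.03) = -0.88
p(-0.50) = -1.00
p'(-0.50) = -3.00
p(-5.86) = 72.54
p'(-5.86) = -24.44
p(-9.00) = 169.00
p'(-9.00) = -37.00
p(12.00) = 274.00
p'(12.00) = 47.00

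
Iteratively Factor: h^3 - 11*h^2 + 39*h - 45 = (h - 3)*(h^2 - 8*h + 15) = (h - 5)*(h - 3)*(h - 3)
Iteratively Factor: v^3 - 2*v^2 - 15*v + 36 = (v - 3)*(v^2 + v - 12) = (v - 3)^2*(v + 4)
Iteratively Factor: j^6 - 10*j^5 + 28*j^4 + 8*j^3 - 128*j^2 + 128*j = (j + 2)*(j^5 - 12*j^4 + 52*j^3 - 96*j^2 + 64*j) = (j - 4)*(j + 2)*(j^4 - 8*j^3 + 20*j^2 - 16*j) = j*(j - 4)*(j + 2)*(j^3 - 8*j^2 + 20*j - 16) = j*(j - 4)*(j - 2)*(j + 2)*(j^2 - 6*j + 8) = j*(j - 4)*(j - 2)^2*(j + 2)*(j - 4)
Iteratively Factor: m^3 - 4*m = (m + 2)*(m^2 - 2*m) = (m - 2)*(m + 2)*(m)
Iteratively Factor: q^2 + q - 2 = (q - 1)*(q + 2)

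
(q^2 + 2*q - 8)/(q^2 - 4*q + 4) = (q + 4)/(q - 2)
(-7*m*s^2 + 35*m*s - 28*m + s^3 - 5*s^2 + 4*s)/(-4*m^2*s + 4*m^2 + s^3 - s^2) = (-7*m*s + 28*m + s^2 - 4*s)/(-4*m^2 + s^2)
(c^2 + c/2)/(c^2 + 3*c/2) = (2*c + 1)/(2*c + 3)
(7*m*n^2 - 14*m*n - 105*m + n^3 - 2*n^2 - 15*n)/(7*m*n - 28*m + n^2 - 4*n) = (n^2 - 2*n - 15)/(n - 4)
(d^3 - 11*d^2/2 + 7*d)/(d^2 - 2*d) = d - 7/2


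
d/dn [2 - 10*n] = -10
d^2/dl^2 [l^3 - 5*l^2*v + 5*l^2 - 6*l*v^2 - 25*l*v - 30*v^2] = 6*l - 10*v + 10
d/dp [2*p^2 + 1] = 4*p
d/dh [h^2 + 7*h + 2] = 2*h + 7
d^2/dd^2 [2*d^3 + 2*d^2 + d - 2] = 12*d + 4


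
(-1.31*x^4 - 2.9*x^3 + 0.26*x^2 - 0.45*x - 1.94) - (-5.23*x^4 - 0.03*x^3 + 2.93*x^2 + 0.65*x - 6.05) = 3.92*x^4 - 2.87*x^3 - 2.67*x^2 - 1.1*x + 4.11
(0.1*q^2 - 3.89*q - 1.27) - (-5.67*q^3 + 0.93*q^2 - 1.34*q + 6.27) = 5.67*q^3 - 0.83*q^2 - 2.55*q - 7.54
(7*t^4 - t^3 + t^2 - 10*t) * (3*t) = 21*t^5 - 3*t^4 + 3*t^3 - 30*t^2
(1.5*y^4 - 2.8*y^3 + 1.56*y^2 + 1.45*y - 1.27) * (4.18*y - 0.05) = 6.27*y^5 - 11.779*y^4 + 6.6608*y^3 + 5.983*y^2 - 5.3811*y + 0.0635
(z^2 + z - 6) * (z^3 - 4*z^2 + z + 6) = z^5 - 3*z^4 - 9*z^3 + 31*z^2 - 36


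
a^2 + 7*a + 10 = (a + 2)*(a + 5)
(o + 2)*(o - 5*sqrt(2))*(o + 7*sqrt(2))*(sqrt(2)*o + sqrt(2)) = sqrt(2)*o^4 + 4*o^3 + 3*sqrt(2)*o^3 - 68*sqrt(2)*o^2 + 12*o^2 - 210*sqrt(2)*o + 8*o - 140*sqrt(2)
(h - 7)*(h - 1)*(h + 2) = h^3 - 6*h^2 - 9*h + 14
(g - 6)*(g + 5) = g^2 - g - 30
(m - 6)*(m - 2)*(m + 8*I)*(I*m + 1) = I*m^4 - 7*m^3 - 8*I*m^3 + 56*m^2 + 20*I*m^2 - 84*m - 64*I*m + 96*I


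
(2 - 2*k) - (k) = 2 - 3*k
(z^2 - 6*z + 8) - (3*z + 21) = z^2 - 9*z - 13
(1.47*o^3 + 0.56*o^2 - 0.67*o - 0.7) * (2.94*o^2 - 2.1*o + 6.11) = 4.3218*o^5 - 1.4406*o^4 + 5.8359*o^3 + 2.7706*o^2 - 2.6237*o - 4.277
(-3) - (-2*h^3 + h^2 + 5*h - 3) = 2*h^3 - h^2 - 5*h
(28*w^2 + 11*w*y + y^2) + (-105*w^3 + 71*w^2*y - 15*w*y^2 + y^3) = -105*w^3 + 71*w^2*y + 28*w^2 - 15*w*y^2 + 11*w*y + y^3 + y^2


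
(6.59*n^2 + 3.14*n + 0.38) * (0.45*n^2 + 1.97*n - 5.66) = 2.9655*n^4 + 14.3953*n^3 - 30.9426*n^2 - 17.0238*n - 2.1508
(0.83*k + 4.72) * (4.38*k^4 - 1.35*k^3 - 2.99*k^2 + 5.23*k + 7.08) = 3.6354*k^5 + 19.5531*k^4 - 8.8537*k^3 - 9.7719*k^2 + 30.562*k + 33.4176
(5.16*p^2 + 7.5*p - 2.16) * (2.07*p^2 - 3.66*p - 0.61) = 10.6812*p^4 - 3.3606*p^3 - 35.0688*p^2 + 3.3306*p + 1.3176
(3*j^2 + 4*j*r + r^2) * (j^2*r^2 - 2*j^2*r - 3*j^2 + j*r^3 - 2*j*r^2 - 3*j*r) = 3*j^4*r^2 - 6*j^4*r - 9*j^4 + 7*j^3*r^3 - 14*j^3*r^2 - 21*j^3*r + 5*j^2*r^4 - 10*j^2*r^3 - 15*j^2*r^2 + j*r^5 - 2*j*r^4 - 3*j*r^3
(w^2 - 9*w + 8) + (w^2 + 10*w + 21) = 2*w^2 + w + 29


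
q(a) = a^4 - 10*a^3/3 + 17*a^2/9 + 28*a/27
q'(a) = 4*a^3 - 10*a^2 + 34*a/9 + 28/27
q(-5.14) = 1195.22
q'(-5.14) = -825.76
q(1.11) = 0.44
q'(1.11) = -1.62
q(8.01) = 2532.94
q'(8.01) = 1445.39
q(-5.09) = 1154.46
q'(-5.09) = -804.76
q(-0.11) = -0.09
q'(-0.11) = 0.50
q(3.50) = 33.91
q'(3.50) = 63.26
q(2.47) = 1.08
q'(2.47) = 9.64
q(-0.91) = 3.82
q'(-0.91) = -13.70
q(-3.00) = 184.89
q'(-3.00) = -208.30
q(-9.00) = 9134.67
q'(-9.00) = -3758.96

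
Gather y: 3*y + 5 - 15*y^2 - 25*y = -15*y^2 - 22*y + 5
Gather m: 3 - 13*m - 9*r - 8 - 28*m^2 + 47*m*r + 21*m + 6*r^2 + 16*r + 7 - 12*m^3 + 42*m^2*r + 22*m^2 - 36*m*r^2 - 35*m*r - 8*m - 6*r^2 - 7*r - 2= -12*m^3 + m^2*(42*r - 6) + m*(-36*r^2 + 12*r)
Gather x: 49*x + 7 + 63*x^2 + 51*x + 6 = 63*x^2 + 100*x + 13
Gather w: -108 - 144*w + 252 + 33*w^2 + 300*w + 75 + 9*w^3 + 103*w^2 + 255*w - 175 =9*w^3 + 136*w^2 + 411*w + 44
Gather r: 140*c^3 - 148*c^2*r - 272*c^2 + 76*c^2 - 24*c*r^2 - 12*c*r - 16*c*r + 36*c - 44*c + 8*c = 140*c^3 - 196*c^2 - 24*c*r^2 + r*(-148*c^2 - 28*c)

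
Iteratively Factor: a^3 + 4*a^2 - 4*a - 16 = (a + 4)*(a^2 - 4) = (a + 2)*(a + 4)*(a - 2)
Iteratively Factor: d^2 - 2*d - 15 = (d - 5)*(d + 3)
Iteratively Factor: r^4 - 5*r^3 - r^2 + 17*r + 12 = (r - 3)*(r^3 - 2*r^2 - 7*r - 4) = (r - 4)*(r - 3)*(r^2 + 2*r + 1) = (r - 4)*(r - 3)*(r + 1)*(r + 1)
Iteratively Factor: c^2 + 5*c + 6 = (c + 3)*(c + 2)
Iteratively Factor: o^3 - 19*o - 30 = (o + 2)*(o^2 - 2*o - 15) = (o - 5)*(o + 2)*(o + 3)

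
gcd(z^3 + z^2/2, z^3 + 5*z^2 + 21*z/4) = z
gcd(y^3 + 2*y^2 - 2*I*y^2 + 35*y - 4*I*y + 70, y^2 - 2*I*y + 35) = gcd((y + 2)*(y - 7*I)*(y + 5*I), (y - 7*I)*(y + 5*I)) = y^2 - 2*I*y + 35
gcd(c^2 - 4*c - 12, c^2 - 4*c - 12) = c^2 - 4*c - 12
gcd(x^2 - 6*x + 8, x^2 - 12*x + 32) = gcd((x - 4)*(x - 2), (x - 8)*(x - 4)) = x - 4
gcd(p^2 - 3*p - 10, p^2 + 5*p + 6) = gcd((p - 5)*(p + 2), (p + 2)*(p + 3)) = p + 2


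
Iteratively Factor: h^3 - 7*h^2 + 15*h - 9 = (h - 1)*(h^2 - 6*h + 9) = (h - 3)*(h - 1)*(h - 3)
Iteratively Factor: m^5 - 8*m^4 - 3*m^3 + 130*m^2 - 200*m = (m - 5)*(m^4 - 3*m^3 - 18*m^2 + 40*m) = (m - 5)*(m - 2)*(m^3 - m^2 - 20*m) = m*(m - 5)*(m - 2)*(m^2 - m - 20) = m*(m - 5)*(m - 2)*(m + 4)*(m - 5)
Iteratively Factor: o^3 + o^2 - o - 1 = (o + 1)*(o^2 - 1) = (o + 1)^2*(o - 1)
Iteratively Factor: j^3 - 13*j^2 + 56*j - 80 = (j - 4)*(j^2 - 9*j + 20) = (j - 5)*(j - 4)*(j - 4)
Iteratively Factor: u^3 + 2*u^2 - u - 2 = (u + 1)*(u^2 + u - 2) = (u + 1)*(u + 2)*(u - 1)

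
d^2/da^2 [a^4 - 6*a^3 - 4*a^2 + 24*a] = 12*a^2 - 36*a - 8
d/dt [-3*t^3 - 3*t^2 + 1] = 3*t*(-3*t - 2)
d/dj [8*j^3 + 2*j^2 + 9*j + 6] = 24*j^2 + 4*j + 9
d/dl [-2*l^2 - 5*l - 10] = -4*l - 5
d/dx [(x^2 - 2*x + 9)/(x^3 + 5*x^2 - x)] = (-x^4 + 4*x^3 - 18*x^2 - 90*x + 9)/(x^2*(x^4 + 10*x^3 + 23*x^2 - 10*x + 1))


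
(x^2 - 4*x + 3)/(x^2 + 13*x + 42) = (x^2 - 4*x + 3)/(x^2 + 13*x + 42)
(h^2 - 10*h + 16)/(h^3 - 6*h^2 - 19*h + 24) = (h - 2)/(h^2 + 2*h - 3)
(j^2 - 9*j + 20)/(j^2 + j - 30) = (j - 4)/(j + 6)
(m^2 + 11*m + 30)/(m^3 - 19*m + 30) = (m + 6)/(m^2 - 5*m + 6)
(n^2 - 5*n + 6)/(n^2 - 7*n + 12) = (n - 2)/(n - 4)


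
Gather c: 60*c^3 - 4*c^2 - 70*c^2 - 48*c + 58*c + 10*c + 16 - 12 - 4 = 60*c^3 - 74*c^2 + 20*c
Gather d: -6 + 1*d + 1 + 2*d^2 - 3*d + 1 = 2*d^2 - 2*d - 4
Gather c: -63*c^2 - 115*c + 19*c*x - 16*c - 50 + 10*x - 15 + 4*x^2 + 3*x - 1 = -63*c^2 + c*(19*x - 131) + 4*x^2 + 13*x - 66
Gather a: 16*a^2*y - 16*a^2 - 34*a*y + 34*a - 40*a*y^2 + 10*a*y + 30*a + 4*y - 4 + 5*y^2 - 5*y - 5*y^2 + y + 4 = a^2*(16*y - 16) + a*(-40*y^2 - 24*y + 64)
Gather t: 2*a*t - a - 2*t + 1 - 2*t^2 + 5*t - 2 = -a - 2*t^2 + t*(2*a + 3) - 1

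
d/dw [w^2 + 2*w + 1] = 2*w + 2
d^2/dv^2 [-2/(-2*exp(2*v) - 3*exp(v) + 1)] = 2*(2*(4*exp(v) + 3)^2*exp(v) - (8*exp(v) + 3)*(2*exp(2*v) + 3*exp(v) - 1))*exp(v)/(2*exp(2*v) + 3*exp(v) - 1)^3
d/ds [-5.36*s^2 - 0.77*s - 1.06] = -10.72*s - 0.77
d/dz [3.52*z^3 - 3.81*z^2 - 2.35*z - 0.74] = 10.56*z^2 - 7.62*z - 2.35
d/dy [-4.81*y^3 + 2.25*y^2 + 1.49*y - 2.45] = -14.43*y^2 + 4.5*y + 1.49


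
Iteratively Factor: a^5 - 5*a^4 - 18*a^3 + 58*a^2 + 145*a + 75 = (a + 3)*(a^4 - 8*a^3 + 6*a^2 + 40*a + 25) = (a - 5)*(a + 3)*(a^3 - 3*a^2 - 9*a - 5) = (a - 5)*(a + 1)*(a + 3)*(a^2 - 4*a - 5) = (a - 5)*(a + 1)^2*(a + 3)*(a - 5)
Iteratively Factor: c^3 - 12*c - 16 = (c + 2)*(c^2 - 2*c - 8) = (c + 2)^2*(c - 4)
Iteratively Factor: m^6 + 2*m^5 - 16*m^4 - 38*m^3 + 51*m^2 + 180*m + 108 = (m + 3)*(m^5 - m^4 - 13*m^3 + m^2 + 48*m + 36) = (m + 1)*(m + 3)*(m^4 - 2*m^3 - 11*m^2 + 12*m + 36) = (m + 1)*(m + 2)*(m + 3)*(m^3 - 4*m^2 - 3*m + 18) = (m - 3)*(m + 1)*(m + 2)*(m + 3)*(m^2 - m - 6) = (m - 3)^2*(m + 1)*(m + 2)*(m + 3)*(m + 2)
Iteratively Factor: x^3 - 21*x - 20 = (x + 4)*(x^2 - 4*x - 5) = (x - 5)*(x + 4)*(x + 1)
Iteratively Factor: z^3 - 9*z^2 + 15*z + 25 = (z - 5)*(z^2 - 4*z - 5) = (z - 5)^2*(z + 1)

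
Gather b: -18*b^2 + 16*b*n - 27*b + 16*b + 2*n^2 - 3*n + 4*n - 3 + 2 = -18*b^2 + b*(16*n - 11) + 2*n^2 + n - 1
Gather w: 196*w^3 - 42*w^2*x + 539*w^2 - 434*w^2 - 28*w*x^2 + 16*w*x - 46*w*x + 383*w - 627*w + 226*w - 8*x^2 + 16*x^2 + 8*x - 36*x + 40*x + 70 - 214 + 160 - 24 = 196*w^3 + w^2*(105 - 42*x) + w*(-28*x^2 - 30*x - 18) + 8*x^2 + 12*x - 8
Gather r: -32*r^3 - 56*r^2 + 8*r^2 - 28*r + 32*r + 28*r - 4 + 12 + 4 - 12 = -32*r^3 - 48*r^2 + 32*r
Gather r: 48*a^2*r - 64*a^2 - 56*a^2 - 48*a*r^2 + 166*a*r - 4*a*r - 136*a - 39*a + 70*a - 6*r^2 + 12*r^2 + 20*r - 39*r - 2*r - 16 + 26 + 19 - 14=-120*a^2 - 105*a + r^2*(6 - 48*a) + r*(48*a^2 + 162*a - 21) + 15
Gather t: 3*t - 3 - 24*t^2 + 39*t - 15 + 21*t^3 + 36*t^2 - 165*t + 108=21*t^3 + 12*t^2 - 123*t + 90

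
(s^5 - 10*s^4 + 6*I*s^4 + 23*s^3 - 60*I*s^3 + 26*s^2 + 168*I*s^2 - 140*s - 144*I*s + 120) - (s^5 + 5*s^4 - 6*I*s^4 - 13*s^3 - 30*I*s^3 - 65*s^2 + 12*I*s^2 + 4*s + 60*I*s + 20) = -15*s^4 + 12*I*s^4 + 36*s^3 - 30*I*s^3 + 91*s^2 + 156*I*s^2 - 144*s - 204*I*s + 100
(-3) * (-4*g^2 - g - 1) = 12*g^2 + 3*g + 3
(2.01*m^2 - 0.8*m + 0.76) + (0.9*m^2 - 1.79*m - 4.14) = 2.91*m^2 - 2.59*m - 3.38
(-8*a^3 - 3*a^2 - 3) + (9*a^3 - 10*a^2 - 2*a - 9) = a^3 - 13*a^2 - 2*a - 12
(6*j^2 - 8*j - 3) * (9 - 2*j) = -12*j^3 + 70*j^2 - 66*j - 27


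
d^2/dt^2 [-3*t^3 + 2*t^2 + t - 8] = 4 - 18*t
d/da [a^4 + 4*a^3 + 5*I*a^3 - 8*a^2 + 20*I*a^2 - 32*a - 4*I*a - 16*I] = 4*a^3 + a^2*(12 + 15*I) + a*(-16 + 40*I) - 32 - 4*I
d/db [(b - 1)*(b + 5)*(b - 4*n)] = 3*b^2 - 8*b*n + 8*b - 16*n - 5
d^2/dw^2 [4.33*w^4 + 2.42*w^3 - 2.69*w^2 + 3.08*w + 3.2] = 51.96*w^2 + 14.52*w - 5.38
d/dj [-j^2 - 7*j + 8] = -2*j - 7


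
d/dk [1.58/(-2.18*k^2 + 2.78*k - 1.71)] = (6.8888*k - 4.3924)/(2.18*k^2 - 2.78*k + 1.71)^2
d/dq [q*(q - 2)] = 2*q - 2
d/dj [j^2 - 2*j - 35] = 2*j - 2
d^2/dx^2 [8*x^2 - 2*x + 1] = 16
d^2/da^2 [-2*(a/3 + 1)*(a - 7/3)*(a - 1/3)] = -4*a - 4/9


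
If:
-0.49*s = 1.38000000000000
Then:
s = -2.82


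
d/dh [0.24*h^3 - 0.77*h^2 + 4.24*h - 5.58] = 0.72*h^2 - 1.54*h + 4.24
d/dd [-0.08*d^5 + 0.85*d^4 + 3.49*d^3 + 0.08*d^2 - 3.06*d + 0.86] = -0.4*d^4 + 3.4*d^3 + 10.47*d^2 + 0.16*d - 3.06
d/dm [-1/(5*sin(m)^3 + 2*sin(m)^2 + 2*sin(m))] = (15*cos(m) + 4/tan(m) + 2*cos(m)/sin(m)^2)/(5*sin(m)^2 + 2*sin(m) + 2)^2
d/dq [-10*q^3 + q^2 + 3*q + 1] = -30*q^2 + 2*q + 3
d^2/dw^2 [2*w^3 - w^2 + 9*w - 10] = 12*w - 2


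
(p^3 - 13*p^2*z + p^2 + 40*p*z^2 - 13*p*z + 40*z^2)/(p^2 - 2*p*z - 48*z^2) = (p^2 - 5*p*z + p - 5*z)/(p + 6*z)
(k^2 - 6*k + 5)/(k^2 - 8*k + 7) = (k - 5)/(k - 7)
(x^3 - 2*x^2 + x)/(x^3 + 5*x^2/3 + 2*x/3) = 3*(x^2 - 2*x + 1)/(3*x^2 + 5*x + 2)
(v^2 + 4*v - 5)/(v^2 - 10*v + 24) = (v^2 + 4*v - 5)/(v^2 - 10*v + 24)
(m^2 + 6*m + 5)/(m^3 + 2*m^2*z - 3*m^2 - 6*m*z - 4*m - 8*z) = (m + 5)/(m^2 + 2*m*z - 4*m - 8*z)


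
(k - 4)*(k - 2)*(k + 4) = k^3 - 2*k^2 - 16*k + 32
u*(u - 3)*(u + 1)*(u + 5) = u^4 + 3*u^3 - 13*u^2 - 15*u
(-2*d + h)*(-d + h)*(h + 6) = 2*d^2*h + 12*d^2 - 3*d*h^2 - 18*d*h + h^3 + 6*h^2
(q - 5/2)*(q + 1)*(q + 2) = q^3 + q^2/2 - 11*q/2 - 5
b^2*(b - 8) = b^3 - 8*b^2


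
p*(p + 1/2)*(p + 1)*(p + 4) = p^4 + 11*p^3/2 + 13*p^2/2 + 2*p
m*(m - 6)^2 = m^3 - 12*m^2 + 36*m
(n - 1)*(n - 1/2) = n^2 - 3*n/2 + 1/2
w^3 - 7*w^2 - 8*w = w*(w - 8)*(w + 1)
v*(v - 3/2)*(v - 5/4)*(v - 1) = v^4 - 15*v^3/4 + 37*v^2/8 - 15*v/8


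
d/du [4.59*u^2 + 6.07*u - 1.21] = 9.18*u + 6.07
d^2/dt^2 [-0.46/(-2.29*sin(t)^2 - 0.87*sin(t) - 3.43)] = (-9.649144*sin(t)^4 - 2.749374*sin(t)^3 + 28.57819*sin(t)^2 + 6.871434*sin(t) - 6.529976)/(2.29*sin(t)^2 + 0.87*sin(t) + 3.43)^3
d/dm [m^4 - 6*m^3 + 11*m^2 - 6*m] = 4*m^3 - 18*m^2 + 22*m - 6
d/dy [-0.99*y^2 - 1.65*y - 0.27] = -1.98*y - 1.65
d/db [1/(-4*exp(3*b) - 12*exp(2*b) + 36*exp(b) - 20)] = 3*(exp(2*b) + 2*exp(b) - 3)*exp(b)/(4*(exp(3*b) + 3*exp(2*b) - 9*exp(b) + 5)^2)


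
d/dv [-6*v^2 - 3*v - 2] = -12*v - 3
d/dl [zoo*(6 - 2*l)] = zoo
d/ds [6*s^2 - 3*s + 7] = 12*s - 3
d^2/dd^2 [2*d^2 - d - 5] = 4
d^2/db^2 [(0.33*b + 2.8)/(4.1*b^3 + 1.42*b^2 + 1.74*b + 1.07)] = (33.2838*b^5 + 576.34356*b^4 + 257.447984*b^3 + 136.3542*b^2 - 35.200572*b + 7.217132)/(68.921*b^9 + 71.6106*b^8 + 112.54992*b^7 + 117.605068*b^6 + 85.142328*b^5 + 65.1705*b^4 + 35.21283*b^3 + 14.59587*b^2 + 5.976378*b + 1.225043)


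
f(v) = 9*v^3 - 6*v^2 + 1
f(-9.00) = -7046.00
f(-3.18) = -349.09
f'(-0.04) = 0.52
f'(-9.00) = 2295.00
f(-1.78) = -68.77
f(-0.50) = -1.62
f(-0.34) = -0.05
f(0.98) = 3.71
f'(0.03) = -0.34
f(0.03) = 0.99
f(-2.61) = -199.89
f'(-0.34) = 7.20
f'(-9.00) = 2295.00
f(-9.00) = -7046.00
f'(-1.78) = 106.91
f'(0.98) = 14.17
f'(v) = 27*v^2 - 12*v = 3*v*(9*v - 4)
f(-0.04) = 0.99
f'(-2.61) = 215.25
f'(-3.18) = 311.19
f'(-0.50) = 12.75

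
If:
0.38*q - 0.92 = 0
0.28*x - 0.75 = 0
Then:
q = 2.42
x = 2.68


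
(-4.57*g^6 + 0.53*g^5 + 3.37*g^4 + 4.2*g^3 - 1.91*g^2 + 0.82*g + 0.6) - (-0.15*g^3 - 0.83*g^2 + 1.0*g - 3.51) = -4.57*g^6 + 0.53*g^5 + 3.37*g^4 + 4.35*g^3 - 1.08*g^2 - 0.18*g + 4.11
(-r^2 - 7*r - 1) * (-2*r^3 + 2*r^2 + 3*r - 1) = 2*r^5 + 12*r^4 - 15*r^3 - 22*r^2 + 4*r + 1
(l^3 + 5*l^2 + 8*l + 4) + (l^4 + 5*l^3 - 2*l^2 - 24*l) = l^4 + 6*l^3 + 3*l^2 - 16*l + 4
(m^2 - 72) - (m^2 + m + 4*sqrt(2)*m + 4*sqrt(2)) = -4*sqrt(2)*m - m - 72 - 4*sqrt(2)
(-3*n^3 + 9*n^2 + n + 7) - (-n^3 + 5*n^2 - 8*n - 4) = -2*n^3 + 4*n^2 + 9*n + 11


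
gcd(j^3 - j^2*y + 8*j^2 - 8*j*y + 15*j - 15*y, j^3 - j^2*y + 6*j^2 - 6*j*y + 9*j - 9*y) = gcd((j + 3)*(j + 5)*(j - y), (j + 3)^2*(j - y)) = -j^2 + j*y - 3*j + 3*y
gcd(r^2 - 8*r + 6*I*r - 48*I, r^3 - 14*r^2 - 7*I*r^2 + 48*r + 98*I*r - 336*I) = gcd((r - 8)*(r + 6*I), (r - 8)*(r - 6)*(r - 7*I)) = r - 8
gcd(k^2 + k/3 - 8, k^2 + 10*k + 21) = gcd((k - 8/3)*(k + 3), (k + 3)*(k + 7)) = k + 3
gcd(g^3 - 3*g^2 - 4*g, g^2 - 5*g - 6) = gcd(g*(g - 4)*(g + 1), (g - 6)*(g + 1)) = g + 1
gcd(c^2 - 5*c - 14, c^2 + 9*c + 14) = c + 2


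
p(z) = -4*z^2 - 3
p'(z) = -8*z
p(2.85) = -35.49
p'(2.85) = -22.80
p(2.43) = -26.62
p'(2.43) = -19.44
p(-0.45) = -3.81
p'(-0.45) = 3.60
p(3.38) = -48.70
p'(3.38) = -27.04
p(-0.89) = -6.17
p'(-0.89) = 7.12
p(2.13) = -21.15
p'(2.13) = -17.04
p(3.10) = -41.44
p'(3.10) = -24.80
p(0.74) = -5.19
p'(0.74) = -5.92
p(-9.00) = -327.00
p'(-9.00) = 72.00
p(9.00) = -327.00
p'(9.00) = -72.00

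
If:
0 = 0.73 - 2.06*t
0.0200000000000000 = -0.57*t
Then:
No Solution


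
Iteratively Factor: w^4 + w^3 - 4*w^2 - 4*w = (w + 2)*(w^3 - w^2 - 2*w) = (w - 2)*(w + 2)*(w^2 + w) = w*(w - 2)*(w + 2)*(w + 1)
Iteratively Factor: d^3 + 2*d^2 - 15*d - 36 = (d + 3)*(d^2 - d - 12) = (d + 3)^2*(d - 4)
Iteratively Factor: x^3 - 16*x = (x)*(x^2 - 16) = x*(x - 4)*(x + 4)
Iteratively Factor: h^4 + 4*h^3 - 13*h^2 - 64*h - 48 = (h - 4)*(h^3 + 8*h^2 + 19*h + 12) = (h - 4)*(h + 4)*(h^2 + 4*h + 3) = (h - 4)*(h + 3)*(h + 4)*(h + 1)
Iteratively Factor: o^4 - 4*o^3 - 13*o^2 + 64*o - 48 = (o - 1)*(o^3 - 3*o^2 - 16*o + 48) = (o - 4)*(o - 1)*(o^2 + o - 12) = (o - 4)*(o - 3)*(o - 1)*(o + 4)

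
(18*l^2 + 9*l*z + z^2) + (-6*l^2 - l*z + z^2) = 12*l^2 + 8*l*z + 2*z^2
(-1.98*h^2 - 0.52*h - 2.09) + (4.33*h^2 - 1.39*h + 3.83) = 2.35*h^2 - 1.91*h + 1.74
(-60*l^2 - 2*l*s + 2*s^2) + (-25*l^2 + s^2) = -85*l^2 - 2*l*s + 3*s^2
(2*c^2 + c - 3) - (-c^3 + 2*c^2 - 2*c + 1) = c^3 + 3*c - 4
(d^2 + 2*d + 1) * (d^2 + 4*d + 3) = d^4 + 6*d^3 + 12*d^2 + 10*d + 3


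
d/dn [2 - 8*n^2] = -16*n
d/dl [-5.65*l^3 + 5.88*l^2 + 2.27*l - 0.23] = -16.95*l^2 + 11.76*l + 2.27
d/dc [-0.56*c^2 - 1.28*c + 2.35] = -1.12*c - 1.28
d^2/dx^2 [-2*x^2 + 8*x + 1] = -4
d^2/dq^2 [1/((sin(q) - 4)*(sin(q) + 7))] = (-4*sin(q)^4 - 9*sin(q)^3 - 115*sin(q)^2 - 66*sin(q) + 74)/((sin(q) - 4)^3*(sin(q) + 7)^3)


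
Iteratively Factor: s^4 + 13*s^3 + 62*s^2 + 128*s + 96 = (s + 3)*(s^3 + 10*s^2 + 32*s + 32) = (s + 3)*(s + 4)*(s^2 + 6*s + 8) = (s + 3)*(s + 4)^2*(s + 2)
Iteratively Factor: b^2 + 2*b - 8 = (b + 4)*(b - 2)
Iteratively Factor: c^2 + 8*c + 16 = (c + 4)*(c + 4)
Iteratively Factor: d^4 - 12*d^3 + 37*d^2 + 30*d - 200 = (d - 5)*(d^3 - 7*d^2 + 2*d + 40) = (d - 5)^2*(d^2 - 2*d - 8) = (d - 5)^2*(d - 4)*(d + 2)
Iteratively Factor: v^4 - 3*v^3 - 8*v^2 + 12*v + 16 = (v + 1)*(v^3 - 4*v^2 - 4*v + 16) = (v - 4)*(v + 1)*(v^2 - 4) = (v - 4)*(v - 2)*(v + 1)*(v + 2)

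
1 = 1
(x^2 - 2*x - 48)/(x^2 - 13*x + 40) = (x + 6)/(x - 5)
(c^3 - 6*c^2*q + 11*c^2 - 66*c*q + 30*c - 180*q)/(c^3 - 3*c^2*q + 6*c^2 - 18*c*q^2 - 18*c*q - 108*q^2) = (c + 5)/(c + 3*q)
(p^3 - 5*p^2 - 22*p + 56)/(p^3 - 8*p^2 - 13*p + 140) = (p - 2)/(p - 5)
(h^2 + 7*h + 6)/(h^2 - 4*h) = (h^2 + 7*h + 6)/(h*(h - 4))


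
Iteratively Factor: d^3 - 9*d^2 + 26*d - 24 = (d - 3)*(d^2 - 6*d + 8) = (d - 3)*(d - 2)*(d - 4)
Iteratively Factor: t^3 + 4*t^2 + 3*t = (t)*(t^2 + 4*t + 3) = t*(t + 3)*(t + 1)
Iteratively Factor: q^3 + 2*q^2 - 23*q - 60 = (q - 5)*(q^2 + 7*q + 12) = (q - 5)*(q + 4)*(q + 3)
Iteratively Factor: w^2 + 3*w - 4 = (w - 1)*(w + 4)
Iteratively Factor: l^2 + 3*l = (l)*(l + 3)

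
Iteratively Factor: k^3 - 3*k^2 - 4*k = (k - 4)*(k^2 + k) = (k - 4)*(k + 1)*(k)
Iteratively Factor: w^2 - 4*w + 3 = (w - 3)*(w - 1)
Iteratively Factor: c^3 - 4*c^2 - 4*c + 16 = (c - 2)*(c^2 - 2*c - 8) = (c - 4)*(c - 2)*(c + 2)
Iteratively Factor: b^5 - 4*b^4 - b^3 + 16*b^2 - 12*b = (b + 2)*(b^4 - 6*b^3 + 11*b^2 - 6*b) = (b - 3)*(b + 2)*(b^3 - 3*b^2 + 2*b) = b*(b - 3)*(b + 2)*(b^2 - 3*b + 2) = b*(b - 3)*(b - 2)*(b + 2)*(b - 1)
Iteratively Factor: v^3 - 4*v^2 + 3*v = (v - 1)*(v^2 - 3*v) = v*(v - 1)*(v - 3)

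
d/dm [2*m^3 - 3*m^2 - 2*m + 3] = 6*m^2 - 6*m - 2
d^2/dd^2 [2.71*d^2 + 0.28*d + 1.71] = 5.42000000000000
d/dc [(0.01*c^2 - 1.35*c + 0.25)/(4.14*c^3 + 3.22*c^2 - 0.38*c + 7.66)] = (-0.0414*c^4 + 11.178*c^3 + 1.2382*c^2 - 1.4568*c - 10.246)/(17.1396*c^6 + 26.6616*c^5 + 7.222*c^4 + 60.9776*c^3 + 49.4748*c^2 - 5.8216*c + 58.6756)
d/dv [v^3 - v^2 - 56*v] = 3*v^2 - 2*v - 56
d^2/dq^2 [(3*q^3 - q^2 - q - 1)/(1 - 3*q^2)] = 8*(9*q^2 + 1)/(27*q^6 - 27*q^4 + 9*q^2 - 1)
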